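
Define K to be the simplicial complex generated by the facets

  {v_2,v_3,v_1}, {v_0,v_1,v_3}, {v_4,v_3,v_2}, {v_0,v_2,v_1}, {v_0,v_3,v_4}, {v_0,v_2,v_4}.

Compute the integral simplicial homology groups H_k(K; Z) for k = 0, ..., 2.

We work with the vertex ordering v_0 < v_1 < v_2 < v_3 < v_4. The simplices of K, each written with vertices in increasing order, are:

  0-simplices (5): [v_0], [v_1], [v_2], [v_3], [v_4]
  1-simplices (9): [v_0,v_1], [v_0,v_2], [v_0,v_3], [v_0,v_4], [v_1,v_2], [v_1,v_3], [v_2,v_3], [v_2,v_4], [v_3,v_4]
  2-simplices (6): [v_0,v_1,v_2], [v_0,v_1,v_3], [v_0,v_2,v_4], [v_0,v_3,v_4], [v_1,v_2,v_3], [v_2,v_3,v_4]

giving chain groups C_0 ≅ Z^5, C_1 ≅ Z^9, C_2 ≅ Z^6.

The boundary map ∂_1: C_1 → C_0 maps an edge to its endpoints' difference, ∂[p,q] = q − p.
As a 5×9 matrix over Z this has rank 4, with invariant factors (1,1,1,1).

Boundary ∂_2: C_2 → C_1 maps a triangle to the signed sum of its edges. For instance
  ∂[v_0,v_1,v_2] = [v_1,v_2] − [v_0,v_2] + [v_0,v_1],
  ∂[v_0,v_2,v_4] = [v_2,v_4] − [v_0,v_4] + [v_0,v_2].
The 9×6 boundary matrix has rank 5 and Smith normal form diag(1,1,1,1,1).

Computing H_k = (kernel of ∂_k) / (image of ∂_{k+1}):

  H_0: rank C_0 − rank ∂_1 = 5 − 4 = 1, and the invariant factors of ∂_1 are all 1, so H_0 = Z.
  H_1: rank ker ∂_1 − rank ∂_2 = (9 − 4) − 5 = 0, and the invariant factors of ∂_2 are all 1, so H_1 = 0.
  H_2: rank ker ∂_2 − rank ∂_3 = (6 − 5) − 0 = 1, and there is no ∂_3, so H_2 = Z.

As a check, the Euler characteristic is 5 − 9 + 6 = 2, which agrees with 1 − 0 + 1 = 2.

H_0 = Z,  H_1 = 0,  H_2 = Z.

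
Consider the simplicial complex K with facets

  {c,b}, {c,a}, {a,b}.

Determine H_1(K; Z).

H_1 = Z.

We work with the vertex ordering a < b < c. The simplices of K, each written with vertices in increasing order, are:

  0-simplices (3): a, b, c
  1-simplices (3): ab, ac, bc

so the chain groups are C_0 ≅ Z^3, C_1 ≅ Z^3.

∂_1: C_1 → C_0 maps an edge to its endpoints' difference, ∂[p,q] = q − p.
The resulting 3×3 matrix has rank 2, and its Smith normal form has invariant factors (1,1).

Now H_k = ker ∂_k / im ∂_{k+1}, so:

  H_1: rank ker ∂_1 − rank ∂_2 = (3 − 2) − 0 = 1, and there is no ∂_2, so H_1 = Z.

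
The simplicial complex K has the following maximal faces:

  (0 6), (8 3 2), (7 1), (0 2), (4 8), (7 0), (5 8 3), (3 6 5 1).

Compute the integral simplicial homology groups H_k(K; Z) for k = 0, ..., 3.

Fix the vertex order 0 < 1 < 2 < 3 < 4 < 5 < 6 < 7 < 8 and write every simplex with vertices in increasing order. Then dim K = 3 and the simplices of K are:

  0-simplices (9): [0], [1], [2], [3], [4], [5], [6], [7], [8]
  1-simplices (15): [0,2], [0,6], [0,7], [1,3], [1,5], [1,6], [1,7], [2,3], [2,8], [3,5], [3,6], [3,8], [4,8], [5,6], [5,8]
  2-simplices (6): [1,3,5], [1,3,6], [1,5,6], [2,3,8], [3,5,6], [3,5,8]
  3-simplices (1): [1,3,5,6]

Hence C_0 ≅ Z^9, C_1 ≅ Z^15, C_2 ≅ Z^6, C_3 ≅ Z^1.

∂_1: C_1 → C_0 maps an edge to its endpoints' difference, ∂[p,q] = q − p. For instance
  ∂[1,7] = [7] − [1].
As a 9×15 matrix over Z this has rank 8, with invariant factors (1,1,1,1,1,1,1,1).

∂_2: C_2 → C_1 acts by ∂[p,q,r] = [q,r] − [p,r] + [p,q]. For instance
  ∂[1,3,5] = [3,5] − [1,5] + [1,3],
  ∂[2,3,8] = [3,8] − [2,8] + [2,3].
The resulting 15×6 matrix has rank 5, and its Smith normal form has invariant factors (1,1,1,1,1).

Boundary ∂_3: C_3 → C_2 sends each 3-simplex σ to the alternating sum Σ_i (−1)^i (σ with its i-th vertex removed). For instance
  ∂[1,3,5,6] = [3,5,6] − [1,5,6] + [1,3,6] − [1,3,5].
This gives a 6×1 integer matrix of rank 1; reducing to Smith normal form yields diagonal entries (1).

Reading off H_k = ker ∂_k / im ∂_{k+1}:

  H_0: rank C_0 − rank ∂_1 = 9 − 8 = 1, and the invariant factors of ∂_1 are all 1, so H_0 = Z.
  H_1: rank ker ∂_1 − rank ∂_2 = (15 − 8) − 5 = 2, and the invariant factors of ∂_2 are all 1, so H_1 = Z^2.
  H_2: rank ker ∂_2 − rank ∂_3 = (6 − 5) − 1 = 0, and the invariant factors of ∂_3 are all 1, so H_2 = 0.
  H_3: rank ker ∂_3 − rank ∂_4 = (1 − 1) − 0 = 0, and there is no ∂_4, so H_3 = 0.

H_0 ≅ Z,  H_1 ≅ Z^2,  H_2 = 0,  H_3 = 0.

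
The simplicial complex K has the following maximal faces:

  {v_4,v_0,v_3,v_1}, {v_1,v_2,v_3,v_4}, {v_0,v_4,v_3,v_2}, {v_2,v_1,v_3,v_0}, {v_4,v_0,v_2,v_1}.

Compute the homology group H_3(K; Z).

We work with the vertex ordering v_0 < v_1 < v_2 < v_3 < v_4. The simplices of K, each written with vertices in increasing order, are:

  0-simplices (5): [v_0], [v_1], [v_2], [v_3], [v_4]
  1-simplices (10): [v_0,v_1], [v_0,v_2], [v_0,v_3], [v_0,v_4], [v_1,v_2], [v_1,v_3], [v_1,v_4], [v_2,v_3], [v_2,v_4], [v_3,v_4]
  2-simplices (10): [v_0,v_1,v_2], [v_0,v_1,v_3], [v_0,v_1,v_4], [v_0,v_2,v_3], [v_0,v_2,v_4], [v_0,v_3,v_4], [v_1,v_2,v_3], [v_1,v_2,v_4], [v_1,v_3,v_4], [v_2,v_3,v_4]
  3-simplices (5): [v_0,v_1,v_2,v_3], [v_0,v_1,v_2,v_4], [v_0,v_1,v_3,v_4], [v_0,v_2,v_3,v_4], [v_1,v_2,v_3,v_4]

Hence C_0 ≅ Z^5, C_1 ≅ Z^10, C_2 ≅ Z^10, C_3 ≅ Z^5.

The boundary map ∂_1: C_1 → C_0 sends each edge [p,q] (with p < q) to q − p.
The resulting 5×10 matrix has rank 4, and its Smith normal form has invariant factors (1,1,1,1).

∂_2: C_2 → C_1 acts by ∂[p,q,r] = [q,r] − [p,r] + [p,q]. For instance
  ∂[v_0,v_1,v_3] = [v_1,v_3] − [v_0,v_3] + [v_0,v_1],
  ∂[v_0,v_2,v_3] = [v_2,v_3] − [v_0,v_3] + [v_0,v_2].
This gives a 10×10 integer matrix of rank 6; reducing to Smith normal form yields diagonal entries (1,1,1,1,1,1).

Boundary ∂_3: C_3 → C_2 sends each 3-simplex σ to the alternating sum Σ_i (−1)^i (σ with its i-th vertex removed). For instance
  ∂[v_0,v_1,v_2,v_4] = [v_1,v_2,v_4] − [v_0,v_2,v_4] + [v_0,v_1,v_4] − [v_0,v_1,v_2],
  ∂[v_0,v_2,v_3,v_4] = [v_2,v_3,v_4] − [v_0,v_3,v_4] + [v_0,v_2,v_4] − [v_0,v_2,v_3].
This gives a 10×5 integer matrix of rank 4; reducing to Smith normal form yields diagonal entries (1,1,1,1).

Computing H_k = (kernel of ∂_k) / (image of ∂_{k+1}):

  H_3: rank ker ∂_3 − rank ∂_4 = (5 − 4) − 0 = 1, and there is no ∂_4, so H_3 ≅ Z.

H_3 ≅ Z.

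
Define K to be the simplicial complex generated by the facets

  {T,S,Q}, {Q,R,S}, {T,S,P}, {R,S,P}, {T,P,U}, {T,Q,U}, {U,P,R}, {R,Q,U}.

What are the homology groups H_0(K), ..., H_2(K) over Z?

Fix the vertex order P < Q < R < S < T < U and write every simplex with vertices in increasing order. Then dim K = 2 and the simplices of K are:

  0-simplices (6): P, Q, R, S, T, U
  1-simplices (12): PR, PS, PT, PU, QR, QS, QT, QU, RS, RU, ST, TU
  2-simplices (8): PRS, PRU, PST, PTU, QRS, QRU, QST, QTU

giving chain groups C_0 ≅ Z^6, C_1 ≅ Z^12, C_2 ≅ Z^8.

The boundary map ∂_1: C_1 → C_0 sends each edge [p,q] (with p < q) to q − p. For instance
  ∂QT = T − Q.
The resulting 6×12 matrix has rank 5, and its Smith normal form has invariant factors (1,1,1,1,1).

The boundary map ∂_2: C_2 → C_1 sends each 2-simplex [p,q,r] to [q,r] − [p,r] + [p,q]. For instance
  ∂PRS = RS − PS + PR,
  ∂QRS = RS − QS + QR.
The resulting 12×8 matrix has rank 7, and its Smith normal form has invariant factors (1,1,1,1,1,1,1).

Computing H_k = (kernel of ∂_k) / (image of ∂_{k+1}):

  H_0: rank C_0 − rank ∂_1 = 6 − 5 = 1, and the invariant factors of ∂_1 are all 1, so H_0 ≅ Z.
  H_1: rank ker ∂_1 − rank ∂_2 = (12 − 5) − 7 = 0, and the invariant factors of ∂_2 are all 1, so H_1 ≅ 0.
  H_2: rank ker ∂_2 − rank ∂_3 = (8 − 7) − 0 = 1, and there is no ∂_3, so H_2 ≅ Z.

As a check, the Euler characteristic is 6 − 12 + 8 = 2, which agrees with 1 − 0 + 1 = 2.

H_0 = Z,  H_1 = 0,  H_2 = Z.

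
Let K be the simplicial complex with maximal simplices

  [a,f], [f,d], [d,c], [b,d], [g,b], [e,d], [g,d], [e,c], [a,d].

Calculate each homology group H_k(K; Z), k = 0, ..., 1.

H_0 = Z,  H_1 = Z^3.

Order the vertices as a < b < c < d < e < f < g. Listing each simplex with vertices in this order, K has dimension 1 with simplices:

  0-simplices (7): a, b, c, d, e, f, g
  1-simplices (9): ad, af, bd, bg, cd, ce, de, df, dg

so the chain groups are C_0 ≅ Z^7, C_1 ≅ Z^9.

∂_1: C_1 → C_0 maps an edge to its endpoints' difference, ∂[p,q] = q − p. For instance
  ∂de = e − d.
The resulting 7×9 matrix has rank 6, and its Smith normal form has invariant factors (1,1,1,1,1,1).

From H_k ≅ ker(∂_k) / im(∂_{k+1}) we obtain:

  H_0: rank C_0 − rank ∂_1 = 7 − 6 = 1, and the invariant factors of ∂_1 are all 1, so H_0 = Z.
  H_1: rank ker ∂_1 − rank ∂_2 = (9 − 6) − 0 = 3, and there is no ∂_2, so H_1 = Z^3.

As a check, the Euler characteristic is 7 − 9 = -2, which agrees with 1 − 3 = -2.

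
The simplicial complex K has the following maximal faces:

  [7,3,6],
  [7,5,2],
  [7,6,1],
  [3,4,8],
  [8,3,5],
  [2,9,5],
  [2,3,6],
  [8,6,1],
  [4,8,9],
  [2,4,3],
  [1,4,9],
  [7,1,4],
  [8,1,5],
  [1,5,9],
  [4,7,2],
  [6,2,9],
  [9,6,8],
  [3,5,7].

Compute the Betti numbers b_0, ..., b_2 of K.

We work with the vertex ordering 1 < 2 < 3 < 4 < 5 < 6 < 7 < 8 < 9. The simplices of K, each written with vertices in increasing order, are:

  0-simplices (9): [1], [2], [3], [4], [5], [6], [7], [8], [9]
  1-simplices (27): (27 of them)
  2-simplices (18): [1,4,7], [1,4,9], [1,5,8], [1,5,9], [1,6,7], [1,6,8], [2,3,4], [2,3,6], [2,4,7], [2,5,7], [2,5,9], [2,6,9], [3,4,8], [3,5,7], [3,5,8], [3,6,7], [4,8,9], [6,8,9]

Hence C_0 ≅ Z^9, C_1 ≅ Z^27, C_2 ≅ Z^18.

Boundary ∂_1: C_1 → C_0 sends each edge [p,q] (with p < q) to q − p. For instance
  ∂[5,7] = [7] − [5].
This gives a 9×27 integer matrix of rank 8; reducing to Smith normal form yields diagonal entries (1,1,1,1,1,1,1,1).

∂_2: C_2 → C_1 maps a triangle to the signed sum of its edges. For instance
  ∂[2,5,9] = [5,9] − [2,9] + [2,5],
  ∂[2,5,7] = [5,7] − [2,7] + [2,5].
The 27×18 boundary matrix has rank 18 and Smith normal form diag(1,1,1,1,1,1,1,1,1,1,1,1,1,1,1,1,1,2).

Now H_k = ker ∂_k / im ∂_{k+1}, so:

  H_0: rank C_0 − rank ∂_1 = 9 − 8 = 1, and the invariant factors of ∂_1 are all 1, so H_0 ≅ Z.
  H_1: rank ker ∂_1 − rank ∂_2 = (27 − 8) − 18 = 1, and ∂_2 has invariant factor 2 > 1, so H_1 ≅ Z ⊕ Z_2.
  H_2: rank ker ∂_2 − rank ∂_3 = (18 − 18) − 0 = 0, and there is no ∂_3, so H_2 ≅ 0.

As a check, the Euler characteristic is 9 − 27 + 18 = 0, which agrees with 1 − 1 + 0 = 0.

Hence the Betti numbers are b_0 = 1, b_1 = 1, b_2 = 0.

b_0 = 1, b_1 = 1, b_2 = 0.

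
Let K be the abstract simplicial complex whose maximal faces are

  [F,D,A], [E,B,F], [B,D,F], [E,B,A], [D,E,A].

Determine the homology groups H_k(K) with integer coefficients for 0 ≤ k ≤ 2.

H_0 ≅ Z,  H_1 ≅ Z,  H_2 = 0.

Take the total order A < B < D < E < F on the vertex set. Then K (dimension 2) consists of the simplices:

  0-simplices (5): A, B, D, E, F
  1-simplices (10): AB, AD, AE, AF, BD, BE, BF, DE, DF, EF
  2-simplices (5): ABE, ADE, ADF, BDF, BEF

so the chain groups are C_0 ≅ Z^5, C_1 ≅ Z^10, C_2 ≅ Z^5.

Boundary ∂_1: C_1 → C_0 sends each edge [p,q] (with p < q) to q − p. For instance
  ∂EF = F − E.
The resulting 5×10 matrix has rank 4, and its Smith normal form has invariant factors (1,1,1,1).

∂_2: C_2 → C_1 sends each 2-simplex [p,q,r] to [q,r] − [p,r] + [p,q]. For instance
  ∂ABE = BE − AE + AB,
  ∂BDF = DF − BF + BD.
The 10×5 boundary matrix has rank 5 and Smith normal form diag(1,1,1,1,1).

Reading off H_k = ker ∂_k / im ∂_{k+1}:

  H_0: rank C_0 − rank ∂_1 = 5 − 4 = 1, and the invariant factors of ∂_1 are all 1, so H_0 = Z.
  H_1: rank ker ∂_1 − rank ∂_2 = (10 − 4) − 5 = 1, and the invariant factors of ∂_2 are all 1, so H_1 = Z.
  H_2: rank ker ∂_2 − rank ∂_3 = (5 − 5) − 0 = 0, and there is no ∂_3, so H_2 = 0.

(K is a triangulation of the Möbius band.)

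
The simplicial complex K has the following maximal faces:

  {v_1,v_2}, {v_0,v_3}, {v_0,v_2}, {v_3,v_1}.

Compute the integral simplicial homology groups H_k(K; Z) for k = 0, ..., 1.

We work with the vertex ordering v_0 < v_1 < v_2 < v_3. The simplices of K, each written with vertices in increasing order, are:

  0-simplices (4): [v_0], [v_1], [v_2], [v_3]
  1-simplices (4): [v_0,v_2], [v_0,v_3], [v_1,v_2], [v_1,v_3]

Hence C_0 ≅ Z^4, C_1 ≅ Z^4.

∂_1: C_1 → C_0 maps an edge to its endpoints' difference, ∂[p,q] = q − p.
As a 4×4 matrix over Z this has rank 3, with invariant factors (1,1,1).

Computing H_k = (kernel of ∂_k) / (image of ∂_{k+1}):

  H_0: rank C_0 − rank ∂_1 = 4 − 3 = 1, and the invariant factors of ∂_1 are all 1, so H_0 ≅ Z.
  H_1: rank ker ∂_1 − rank ∂_2 = (4 − 3) − 0 = 1, and there is no ∂_2, so H_1 ≅ Z.

H_0 ≅ Z,  H_1 ≅ Z.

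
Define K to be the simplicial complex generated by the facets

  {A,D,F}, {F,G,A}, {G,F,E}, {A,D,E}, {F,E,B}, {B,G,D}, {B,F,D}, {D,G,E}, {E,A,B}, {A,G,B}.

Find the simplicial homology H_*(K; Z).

H_0 = Z,  H_1 = Z/2,  H_2 = 0.

K has 6 vertices, 15 edges, 10 triangles.
rank ∂_0 = 0, rank ∂_1 = 5 ⇒ b_0 = 6 − 0 − 5 = 1; all invariant factors of ∂_1 are 1 so no torsion. So H_0 = Z.
rank ∂_1 = 5, rank ∂_2 = 10 ⇒ b_1 = 15 − 5 − 10 = 0; ∂_2 has invariant factor(s) [2] giving torsion. So H_1 = Z/2.
rank ∂_2 = 10, rank ∂_3 = 0 ⇒ b_2 = 10 − 10 − 0 = 0. So H_2 = 0.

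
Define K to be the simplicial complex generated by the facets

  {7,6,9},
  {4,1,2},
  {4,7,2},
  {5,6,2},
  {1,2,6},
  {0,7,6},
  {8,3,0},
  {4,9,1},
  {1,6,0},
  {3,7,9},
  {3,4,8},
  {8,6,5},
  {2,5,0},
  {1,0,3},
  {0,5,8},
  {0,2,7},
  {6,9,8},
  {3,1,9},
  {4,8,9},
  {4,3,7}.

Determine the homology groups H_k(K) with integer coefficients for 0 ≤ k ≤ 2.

K has 10 vertices, 30 edges, 20 triangles.
rank ∂_0 = 0, rank ∂_1 = 9 ⇒ b_0 = 10 − 0 − 9 = 1; all invariant factors of ∂_1 are 1 so no torsion. So H_0 = Z.
rank ∂_1 = 9, rank ∂_2 = 20 ⇒ b_1 = 30 − 9 − 20 = 1; ∂_2 has invariant factor(s) [2] giving torsion. So H_1 = Z ⊕ Z/2.
rank ∂_2 = 20, rank ∂_3 = 0 ⇒ b_2 = 20 − 20 − 0 = 0. So H_2 = 0.

H_0 = Z,  H_1 = Z ⊕ Z/2,  H_2 = 0.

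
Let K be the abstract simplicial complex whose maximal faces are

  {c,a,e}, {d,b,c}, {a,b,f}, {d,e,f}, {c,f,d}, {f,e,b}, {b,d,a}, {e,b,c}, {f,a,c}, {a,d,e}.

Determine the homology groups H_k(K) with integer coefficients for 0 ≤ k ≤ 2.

Fix the vertex order a < b < c < d < e < f and write every simplex with vertices in increasing order. Then dim K = 2 and the simplices of K are:

  0-simplices (6): a, b, c, d, e, f
  1-simplices (15): ab, ac, ad, ae, af, bc, bd, be, bf, cd, ce, cf, de, df, ef
  2-simplices (10): abd, abf, ace, acf, ade, bcd, bce, bef, cdf, def

Hence C_0 ≅ Z^6, C_1 ≅ Z^15, C_2 ≅ Z^10.

Boundary ∂_1: C_1 → C_0 is given by ∂[p,q] = [q] − [p]. For instance
  ∂df = f − d.
The resulting 6×15 matrix has rank 5, and its Smith normal form has invariant factors (1,1,1,1,1).

The boundary map ∂_2: C_2 → C_1 maps a triangle to the signed sum of its edges. For instance
  ∂abd = bd − ad + ab,
  ∂bcd = cd − bd + bc.
The resulting 15×10 matrix has rank 10, and its Smith normal form has invariant factors (1,1,1,1,1,1,1,1,1,2).

Reading off H_k = ker ∂_k / im ∂_{k+1}:

  H_0: rank C_0 − rank ∂_1 = 6 − 5 = 1, and the invariant factors of ∂_1 are all 1, so H_0 ≅ Z.
  H_1: rank ker ∂_1 − rank ∂_2 = (15 − 5) − 10 = 0, and ∂_2 has invariant factor 2 > 1, so H_1 ≅ Z/2Z.
  H_2: rank ker ∂_2 − rank ∂_3 = (10 − 10) − 0 = 0, and there is no ∂_3, so H_2 ≅ 0.

H_0 = Z,  H_1 = Z/2Z,  H_2 = 0.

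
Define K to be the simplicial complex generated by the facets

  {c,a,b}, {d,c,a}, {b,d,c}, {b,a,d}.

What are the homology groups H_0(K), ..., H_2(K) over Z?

H_0 ≅ Z,  H_1 = 0,  H_2 ≅ Z.

K has 4 vertices, 6 edges, 4 triangles.
rank ∂_0 = 0, rank ∂_1 = 3 ⇒ b_0 = 4 − 0 − 3 = 1; all invariant factors of ∂_1 are 1 so no torsion. So H_0 ≅ Z.
rank ∂_1 = 3, rank ∂_2 = 3 ⇒ b_1 = 6 − 3 − 3 = 0; all invariant factors of ∂_2 are 1 so no torsion. So H_1 ≅ 0.
rank ∂_2 = 3, rank ∂_3 = 0 ⇒ b_2 = 4 − 3 − 0 = 1. So H_2 ≅ Z.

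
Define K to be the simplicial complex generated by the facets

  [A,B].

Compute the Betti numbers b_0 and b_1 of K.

b_0 = 1, b_1 = 0.

K has 2 vertices, 1 edge.
rank ∂_0 = 0, rank ∂_1 = 1 ⇒ b_0 = 2 − 0 − 1 = 1; all invariant factors of ∂_1 are 1 so no torsion. So H_0 = Z.
rank ∂_1 = 1, rank ∂_2 = 0 ⇒ b_1 = 1 − 1 − 0 = 0. So H_1 = 0.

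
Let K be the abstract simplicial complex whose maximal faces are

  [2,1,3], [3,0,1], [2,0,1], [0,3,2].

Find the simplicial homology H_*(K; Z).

H_0 ≅ Z,  H_1 = 0,  H_2 ≅ Z.

We work with the vertex ordering 0 < 1 < 2 < 3. The simplices of K, each written with vertices in increasing order, are:

  0-simplices (4): [0], [1], [2], [3]
  1-simplices (6): [0,1], [0,2], [0,3], [1,2], [1,3], [2,3]
  2-simplices (4): [0,1,2], [0,1,3], [0,2,3], [1,2,3]

giving chain groups C_0 ≅ Z^4, C_1 ≅ Z^6, C_2 ≅ Z^4.

The boundary map ∂_1: C_1 → C_0 is given by ∂[p,q] = [q] − [p].
The 4×6 boundary matrix has rank 3 and Smith normal form diag(1,1,1).

∂_2: C_2 → C_1 maps a triangle to the signed sum of its edges. For instance
  ∂[0,1,2] = [1,2] − [0,2] + [0,1],
  ∂[0,2,3] = [2,3] − [0,3] + [0,2].
The resulting 6×4 matrix has rank 3, and its Smith normal form has invariant factors (1,1,1).

Computing H_k = (kernel of ∂_k) / (image of ∂_{k+1}):

  H_0: rank C_0 − rank ∂_1 = 4 − 3 = 1, and the invariant factors of ∂_1 are all 1, so H_0 = Z.
  H_1: rank ker ∂_1 − rank ∂_2 = (6 − 3) − 3 = 0, and the invariant factors of ∂_2 are all 1, so H_1 = 0.
  H_2: rank ker ∂_2 − rank ∂_3 = (4 − 3) − 0 = 1, and there is no ∂_3, so H_2 = Z.

As a check, the Euler characteristic is 4 − 6 + 4 = 2, which agrees with 1 − 0 + 1 = 2.
(K is a triangulation of the 2-sphere S^2.)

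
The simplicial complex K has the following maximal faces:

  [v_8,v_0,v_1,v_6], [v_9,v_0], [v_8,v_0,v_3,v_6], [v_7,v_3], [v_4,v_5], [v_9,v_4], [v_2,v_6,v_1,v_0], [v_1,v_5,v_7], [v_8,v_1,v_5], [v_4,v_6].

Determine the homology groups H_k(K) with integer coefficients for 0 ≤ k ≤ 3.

H_0 ≅ Z,  H_1 ≅ Z^3,  H_2 = 0,  H_3 = 0.

Fix the vertex order v_0 < v_1 < v_2 < v_3 < v_4 < v_5 < v_6 < v_7 < v_8 < v_9 and write every simplex with vertices in increasing order. Then dim K = 3 and the simplices of K are:

  0-simplices (10): [v_0], [v_1], [v_2], [v_3], [v_4], [v_5], [v_6], [v_7], [v_8], [v_9]
  1-simplices (21): (21 of them)
  2-simplices (12): (12 of them)
  3-simplices (3): [v_0,v_1,v_2,v_6], [v_0,v_1,v_6,v_8], [v_0,v_3,v_6,v_8]

giving chain groups C_0 ≅ Z^10, C_1 ≅ Z^21, C_2 ≅ Z^12, C_3 ≅ Z^3.

∂_1: C_1 → C_0 sends each edge [p,q] (with p < q) to q − p. For instance
  ∂[v_4,v_5] = [v_5] − [v_4].
As a 10×21 matrix over Z this has rank 9, with invariant factors (1,1,1,1,1,1,1,1,1).

∂_2: C_2 → C_1 maps a triangle to the signed sum of its edges. For instance
  ∂[v_1,v_5,v_8] = [v_5,v_8] − [v_1,v_8] + [v_1,v_5],
  ∂[v_1,v_5,v_7] = [v_5,v_7] − [v_1,v_7] + [v_1,v_5].
This gives a 21×12 integer matrix of rank 9; reducing to Smith normal form yields diagonal entries (1,1,1,1,1,1,1,1,1).

The boundary map ∂_3: C_3 → C_2 sends each 3-simplex σ to the alternating sum Σ_i (−1)^i (σ with its i-th vertex removed). For instance
  ∂[v_0,v_3,v_6,v_8] = [v_3,v_6,v_8] − [v_0,v_6,v_8] + [v_0,v_3,v_8] − [v_0,v_3,v_6],
  ∂[v_0,v_1,v_2,v_6] = [v_1,v_2,v_6] − [v_0,v_2,v_6] + [v_0,v_1,v_6] − [v_0,v_1,v_2].
This gives a 12×3 integer matrix of rank 3; reducing to Smith normal form yields diagonal entries (1,1,1).

Reading off H_k = ker ∂_k / im ∂_{k+1}:

  H_0: rank C_0 − rank ∂_1 = 10 − 9 = 1, and the invariant factors of ∂_1 are all 1, so H_0 ≅ Z.
  H_1: rank ker ∂_1 − rank ∂_2 = (21 − 9) − 9 = 3, and the invariant factors of ∂_2 are all 1, so H_1 ≅ Z^3.
  H_2: rank ker ∂_2 − rank ∂_3 = (12 − 9) − 3 = 0, and the invariant factors of ∂_3 are all 1, so H_2 ≅ 0.
  H_3: rank ker ∂_3 − rank ∂_4 = (3 − 3) − 0 = 0, and there is no ∂_4, so H_3 ≅ 0.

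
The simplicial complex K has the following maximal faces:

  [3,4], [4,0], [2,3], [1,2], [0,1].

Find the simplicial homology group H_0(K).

We work with the vertex ordering 0 < 1 < 2 < 3 < 4. The simplices of K, each written with vertices in increasing order, are:

  0-simplices (5): [0], [1], [2], [3], [4]
  1-simplices (5): [0,1], [0,4], [1,2], [2,3], [3,4]

Hence C_0 ≅ Z^5, C_1 ≅ Z^5.

∂_1: C_1 → C_0 maps an edge to its endpoints' difference, ∂[p,q] = q − p. For instance
  ∂[2,3] = [3] − [2].
The resulting 5×5 matrix has rank 4, and its Smith normal form has invariant factors (1,1,1,1).

Reading off H_k = ker ∂_k / im ∂_{k+1}:

  H_0: rank C_0 − rank ∂_1 = 5 − 4 = 1, and the invariant factors of ∂_1 are all 1, so H_0 = Z.

H_0 = Z.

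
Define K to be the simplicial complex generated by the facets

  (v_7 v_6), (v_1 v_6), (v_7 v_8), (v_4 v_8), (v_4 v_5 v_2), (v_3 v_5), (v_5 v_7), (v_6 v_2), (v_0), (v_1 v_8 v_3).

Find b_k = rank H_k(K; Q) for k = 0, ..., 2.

b_0 = 2, b_1 = 4, b_2 = 0.

K has 9 vertices, 13 edges, 2 triangles.
rank ∂_0 = 0, rank ∂_1 = 7 ⇒ b_0 = 9 − 0 − 7 = 2; all invariant factors of ∂_1 are 1 so no torsion. So H_0 = Z^2.
rank ∂_1 = 7, rank ∂_2 = 2 ⇒ b_1 = 13 − 7 − 2 = 4; all invariant factors of ∂_2 are 1 so no torsion. So H_1 = Z^4.
rank ∂_2 = 2, rank ∂_3 = 0 ⇒ b_2 = 2 − 2 − 0 = 0. So H_2 = 0.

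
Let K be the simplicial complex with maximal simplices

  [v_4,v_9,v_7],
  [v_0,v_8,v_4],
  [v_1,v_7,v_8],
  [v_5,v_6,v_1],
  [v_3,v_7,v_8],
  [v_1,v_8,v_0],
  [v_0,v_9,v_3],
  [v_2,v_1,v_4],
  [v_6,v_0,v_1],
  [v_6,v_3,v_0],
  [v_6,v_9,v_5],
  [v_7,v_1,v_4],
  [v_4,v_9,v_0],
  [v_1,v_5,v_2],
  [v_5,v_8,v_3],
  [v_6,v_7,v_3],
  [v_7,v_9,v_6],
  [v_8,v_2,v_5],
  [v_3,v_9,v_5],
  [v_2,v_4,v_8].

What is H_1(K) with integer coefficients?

H_1 ≅ Z ⊕ Z/2.

Fix the vertex order v_0 < v_1 < v_2 < v_3 < v_4 < v_5 < v_6 < v_7 < v_8 < v_9 and write every simplex with vertices in increasing order. Then dim K = 2 and the simplices of K are:

  0-simplices (10): [v_0], [v_1], [v_2], [v_3], [v_4], [v_5], [v_6], [v_7], [v_8], [v_9]
  1-simplices (30): (30 of them)
  2-simplices (20): (20 of them)

so the chain groups are C_0 ≅ Z^10, C_1 ≅ Z^30, C_2 ≅ Z^20.

Boundary ∂_1: C_1 → C_0 sends each edge [p,q] (with p < q) to q − p.
This gives a 10×30 integer matrix of rank 9; reducing to Smith normal form yields diagonal entries (1,1,1,1,1,1,1,1,1).

Boundary ∂_2: C_2 → C_1 maps a triangle to the signed sum of its edges. For instance
  ∂[v_4,v_7,v_9] = [v_7,v_9] − [v_4,v_9] + [v_4,v_7],
  ∂[v_0,v_1,v_6] = [v_1,v_6] − [v_0,v_6] + [v_0,v_1].
The resulting 30×20 matrix has rank 20, and its Smith normal form has invariant factors (1,1,1,1,1,1,1,1,1,1,1,1,1,1,1,1,1,1,1,2).

Computing H_k = (kernel of ∂_k) / (image of ∂_{k+1}):

  H_1: rank ker ∂_1 − rank ∂_2 = (30 − 9) − 20 = 1, and ∂_2 has invariant factor 2 > 1, so H_1 = Z ⊕ Z/2.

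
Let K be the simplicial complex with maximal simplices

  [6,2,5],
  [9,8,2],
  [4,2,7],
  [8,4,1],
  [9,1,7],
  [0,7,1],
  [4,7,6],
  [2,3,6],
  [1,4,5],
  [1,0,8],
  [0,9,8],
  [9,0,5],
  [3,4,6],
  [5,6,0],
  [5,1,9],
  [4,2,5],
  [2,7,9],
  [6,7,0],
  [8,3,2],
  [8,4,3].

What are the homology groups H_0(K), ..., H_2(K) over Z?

Order the vertices as 0 < 1 < 2 < 3 < 4 < 5 < 6 < 7 < 8 < 9. Listing each simplex with vertices in this order, K has dimension 2 with simplices:

  0-simplices (10): [0], [1], [2], [3], [4], [5], [6], [7], [8], [9]
  1-simplices (30): (30 of them)
  2-simplices (20): (20 of them)

Hence C_0 ≅ Z^10, C_1 ≅ Z^30, C_2 ≅ Z^20.

The boundary map ∂_1: C_1 → C_0 sends each edge [p,q] (with p < q) to q − p.
The 10×30 boundary matrix has rank 9 and Smith normal form diag(1,1,1,1,1,1,1,1,1).

Boundary ∂_2: C_2 → C_1 maps a triangle to the signed sum of its edges. For instance
  ∂[1,4,5] = [4,5] − [1,5] + [1,4],
  ∂[2,7,9] = [7,9] − [2,9] + [2,7].
As a 30×20 matrix over Z this has rank 20, with invariant factors (1,1,1,1,1,1,1,1,1,1,1,1,1,1,1,1,1,1,1,2).

Reading off H_k = ker ∂_k / im ∂_{k+1}:

  H_0: rank C_0 − rank ∂_1 = 10 − 9 = 1, and the invariant factors of ∂_1 are all 1, so H_0 = Z.
  H_1: rank ker ∂_1 − rank ∂_2 = (30 − 9) − 20 = 1, and ∂_2 has invariant factor 2 > 1, so H_1 = Z ⊕ Z/2.
  H_2: rank ker ∂_2 − rank ∂_3 = (20 − 20) − 0 = 0, and there is no ∂_3, so H_2 = 0.

As a check, the Euler characteristic is 10 − 30 + 20 = 0, which agrees with 1 − 1 + 0 = 0.
(K is a triangulation of the Klein bottle.)

H_0 ≅ Z,  H_1 ≅ Z ⊕ Z/2,  H_2 = 0.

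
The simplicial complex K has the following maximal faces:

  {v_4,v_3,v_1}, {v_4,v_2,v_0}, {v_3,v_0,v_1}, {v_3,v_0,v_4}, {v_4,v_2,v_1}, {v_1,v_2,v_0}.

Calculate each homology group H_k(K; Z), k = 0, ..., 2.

Order the vertices as v_0 < v_1 < v_2 < v_3 < v_4. Listing each simplex with vertices in this order, K has dimension 2 with simplices:

  0-simplices (5): [v_0], [v_1], [v_2], [v_3], [v_4]
  1-simplices (9): [v_0,v_1], [v_0,v_2], [v_0,v_3], [v_0,v_4], [v_1,v_2], [v_1,v_3], [v_1,v_4], [v_2,v_4], [v_3,v_4]
  2-simplices (6): [v_0,v_1,v_2], [v_0,v_1,v_3], [v_0,v_2,v_4], [v_0,v_3,v_4], [v_1,v_2,v_4], [v_1,v_3,v_4]

Hence C_0 ≅ Z^5, C_1 ≅ Z^9, C_2 ≅ Z^6.

Boundary ∂_1: C_1 → C_0 sends each edge [p,q] (with p < q) to q − p. For instance
  ∂[v_1,v_2] = [v_2] − [v_1].
This gives a 5×9 integer matrix of rank 4; reducing to Smith normal form yields diagonal entries (1,1,1,1).

The boundary map ∂_2: C_2 → C_1 maps a triangle to the signed sum of its edges. For instance
  ∂[v_0,v_2,v_4] = [v_2,v_4] − [v_0,v_4] + [v_0,v_2],
  ∂[v_0,v_1,v_2] = [v_1,v_2] − [v_0,v_2] + [v_0,v_1].
The 9×6 boundary matrix has rank 5 and Smith normal form diag(1,1,1,1,1).

Computing H_k = (kernel of ∂_k) / (image of ∂_{k+1}):

  H_0: rank C_0 − rank ∂_1 = 5 − 4 = 1, and the invariant factors of ∂_1 are all 1, so H_0 ≅ Z.
  H_1: rank ker ∂_1 − rank ∂_2 = (9 − 4) − 5 = 0, and the invariant factors of ∂_2 are all 1, so H_1 ≅ 0.
  H_2: rank ker ∂_2 − rank ∂_3 = (6 − 5) − 0 = 1, and there is no ∂_3, so H_2 ≅ Z.

(K is a triangulation of the 2-sphere S^2.)

H_0 = Z,  H_1 = 0,  H_2 = Z.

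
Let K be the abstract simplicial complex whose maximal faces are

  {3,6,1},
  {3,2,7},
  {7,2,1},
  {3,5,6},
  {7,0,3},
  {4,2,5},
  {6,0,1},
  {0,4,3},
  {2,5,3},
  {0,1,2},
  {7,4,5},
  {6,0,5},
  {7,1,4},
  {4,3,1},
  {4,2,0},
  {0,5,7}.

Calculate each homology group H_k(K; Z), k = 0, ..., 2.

H_0 ≅ Z,  H_1 ≅ Z^2,  H_2 ≅ Z.

Order the vertices as 0 < 1 < 2 < 3 < 4 < 5 < 6 < 7. Listing each simplex with vertices in this order, K has dimension 2 with simplices:

  0-simplices (8): [0], [1], [2], [3], [4], [5], [6], [7]
  1-simplices (24): (24 of them)
  2-simplices (16): [0,1,2], [0,1,6], [0,2,4], [0,3,4], [0,3,7], [0,5,6], [0,5,7], [1,2,7], [1,3,4], [1,3,6], [1,4,7], [2,3,5], [2,3,7], [2,4,5], [3,5,6], [4,5,7]

giving chain groups C_0 ≅ Z^8, C_1 ≅ Z^24, C_2 ≅ Z^16.

The boundary map ∂_1: C_1 → C_0 maps an edge to its endpoints' difference, ∂[p,q] = q − p.
The 8×24 boundary matrix has rank 7 and Smith normal form diag(1,1,1,1,1,1,1).

The boundary map ∂_2: C_2 → C_1 sends each 2-simplex [p,q,r] to [q,r] − [p,r] + [p,q]. For instance
  ∂[0,2,4] = [2,4] − [0,4] + [0,2],
  ∂[2,3,7] = [3,7] − [2,7] + [2,3].
As a 24×16 matrix over Z this has rank 15, with invariant factors (1,1,1,1,1,1,1,1,1,1,1,1,1,1,1).

From H_k ≅ ker(∂_k) / im(∂_{k+1}) we obtain:

  H_0: rank C_0 − rank ∂_1 = 8 − 7 = 1, and the invariant factors of ∂_1 are all 1, so H_0 ≅ Z.
  H_1: rank ker ∂_1 − rank ∂_2 = (24 − 7) − 15 = 2, and the invariant factors of ∂_2 are all 1, so H_1 ≅ Z^2.
  H_2: rank ker ∂_2 − rank ∂_3 = (16 − 15) − 0 = 1, and there is no ∂_3, so H_2 ≅ Z.

As a check, the Euler characteristic is 8 − 24 + 16 = 0, which agrees with 1 − 2 + 1 = 0.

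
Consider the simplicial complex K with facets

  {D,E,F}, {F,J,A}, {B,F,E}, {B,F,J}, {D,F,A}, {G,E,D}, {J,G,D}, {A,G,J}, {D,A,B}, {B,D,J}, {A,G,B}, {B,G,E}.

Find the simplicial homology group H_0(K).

H_0 ≅ Z.

We work with the vertex ordering A < B < D < E < F < G < J. The simplices of K, each written with vertices in increasing order, are:

  0-simplices (7): A, B, D, E, F, G, J
  1-simplices (18): AB, AD, AF, AG, AJ, BD, BE, BF, BG, BJ, DE, DF, DG, DJ, EF, EG, FJ, GJ
  2-simplices (12): ABD, ABG, ADF, AFJ, AGJ, BDJ, BEF, BEG, BFJ, DEF, DEG, DGJ

so the chain groups are C_0 ≅ Z^7, C_1 ≅ Z^18, C_2 ≅ Z^12.

The boundary map ∂_1: C_1 → C_0 is given by ∂[p,q] = [q] − [p]. For instance
  ∂DE = E − D.
As a 7×18 matrix over Z this has rank 6, with invariant factors (1,1,1,1,1,1).

Boundary ∂_2: C_2 → C_1 acts by ∂[p,q,r] = [q,r] − [p,r] + [p,q]. For instance
  ∂BEG = EG − BG + BE,
  ∂DEG = EG − DG + DE.
The 18×12 boundary matrix has rank 12 and Smith normal form diag(1,1,1,1,1,1,1,1,1,1,1,2).

From H_k ≅ ker(∂_k) / im(∂_{k+1}) we obtain:

  H_0: rank C_0 − rank ∂_1 = 7 − 6 = 1, and the invariant factors of ∂_1 are all 1, so H_0 ≅ Z.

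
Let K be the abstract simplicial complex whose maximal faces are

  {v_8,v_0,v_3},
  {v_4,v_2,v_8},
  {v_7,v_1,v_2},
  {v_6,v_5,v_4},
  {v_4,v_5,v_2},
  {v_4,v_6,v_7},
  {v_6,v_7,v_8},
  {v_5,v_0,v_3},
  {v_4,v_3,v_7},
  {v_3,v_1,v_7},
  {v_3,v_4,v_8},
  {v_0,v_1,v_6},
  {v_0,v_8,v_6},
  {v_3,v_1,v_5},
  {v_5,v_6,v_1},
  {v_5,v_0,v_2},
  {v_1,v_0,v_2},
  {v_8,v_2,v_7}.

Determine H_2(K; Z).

Take the total order v_0 < v_1 < v_2 < v_3 < v_4 < v_5 < v_6 < v_7 < v_8 on the vertex set. Then K (dimension 2) consists of the simplices:

  0-simplices (9): [v_0], [v_1], [v_2], [v_3], [v_4], [v_5], [v_6], [v_7], [v_8]
  1-simplices (27): (27 of them)
  2-simplices (18): (18 of them)

Hence C_0 ≅ Z^9, C_1 ≅ Z^27, C_2 ≅ Z^18.

The boundary map ∂_1: C_1 → C_0 is given by ∂[p,q] = [q] − [p].
The resulting 9×27 matrix has rank 8, and its Smith normal form has invariant factors (1,1,1,1,1,1,1,1).

The boundary map ∂_2: C_2 → C_1 acts by ∂[p,q,r] = [q,r] − [p,r] + [p,q]. For instance
  ∂[v_0,v_1,v_6] = [v_1,v_6] − [v_0,v_6] + [v_0,v_1],
  ∂[v_6,v_7,v_8] = [v_7,v_8] − [v_6,v_8] + [v_6,v_7].
The 27×18 boundary matrix has rank 18 and Smith normal form diag(1,1,1,1,1,1,1,1,1,1,1,1,1,1,1,1,1,2).

From H_k ≅ ker(∂_k) / im(∂_{k+1}) we obtain:

  H_2: rank ker ∂_2 − rank ∂_3 = (18 − 18) − 0 = 0, and there is no ∂_3, so H_2 = 0.

H_2 = 0.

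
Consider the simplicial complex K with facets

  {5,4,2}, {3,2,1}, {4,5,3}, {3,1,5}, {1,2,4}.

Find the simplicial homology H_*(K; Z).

Take the total order 1 < 2 < 3 < 4 < 5 on the vertex set. Then K (dimension 2) consists of the simplices:

  0-simplices (5): [1], [2], [3], [4], [5]
  1-simplices (10): [1,2], [1,3], [1,4], [1,5], [2,3], [2,4], [2,5], [3,4], [3,5], [4,5]
  2-simplices (5): [1,2,3], [1,2,4], [1,3,5], [2,4,5], [3,4,5]

Hence C_0 ≅ Z^5, C_1 ≅ Z^10, C_2 ≅ Z^5.

∂_1: C_1 → C_0 maps an edge to its endpoints' difference, ∂[p,q] = q − p. For instance
  ∂[4,5] = [5] − [4].
The resulting 5×10 matrix has rank 4, and its Smith normal form has invariant factors (1,1,1,1).

Boundary ∂_2: C_2 → C_1 sends each 2-simplex [p,q,r] to [q,r] − [p,r] + [p,q]. For instance
  ∂[2,4,5] = [4,5] − [2,5] + [2,4],
  ∂[3,4,5] = [4,5] − [3,5] + [3,4].
This gives a 10×5 integer matrix of rank 5; reducing to Smith normal form yields diagonal entries (1,1,1,1,1).

Computing H_k = (kernel of ∂_k) / (image of ∂_{k+1}):

  H_0: rank C_0 − rank ∂_1 = 5 − 4 = 1, and the invariant factors of ∂_1 are all 1, so H_0 ≅ Z.
  H_1: rank ker ∂_1 − rank ∂_2 = (10 − 4) − 5 = 1, and the invariant factors of ∂_2 are all 1, so H_1 ≅ Z.
  H_2: rank ker ∂_2 − rank ∂_3 = (5 − 5) − 0 = 0, and there is no ∂_3, so H_2 ≅ 0.

(K is a triangulation of the Möbius band.)

H_0 ≅ Z,  H_1 ≅ Z,  H_2 = 0.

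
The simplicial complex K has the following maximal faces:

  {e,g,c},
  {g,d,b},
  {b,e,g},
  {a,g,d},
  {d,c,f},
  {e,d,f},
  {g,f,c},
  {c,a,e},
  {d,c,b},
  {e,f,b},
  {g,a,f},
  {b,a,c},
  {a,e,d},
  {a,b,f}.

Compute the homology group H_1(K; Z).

H_1 ≅ Z^2.

K has 7 vertices, 21 edges, 14 triangles.
rank ∂_1 = 6, rank ∂_2 = 13 ⇒ b_1 = 21 − 6 − 13 = 2; all invariant factors of ∂_2 are 1 so no torsion. So H_1 ≅ Z^2.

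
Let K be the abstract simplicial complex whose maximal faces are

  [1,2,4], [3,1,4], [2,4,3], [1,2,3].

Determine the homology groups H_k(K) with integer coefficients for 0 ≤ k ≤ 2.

H_0 = Z,  H_1 = 0,  H_2 = Z.

We work with the vertex ordering 1 < 2 < 3 < 4. The simplices of K, each written with vertices in increasing order, are:

  0-simplices (4): [1], [2], [3], [4]
  1-simplices (6): [1,2], [1,3], [1,4], [2,3], [2,4], [3,4]
  2-simplices (4): [1,2,3], [1,2,4], [1,3,4], [2,3,4]

Hence C_0 ≅ Z^4, C_1 ≅ Z^6, C_2 ≅ Z^4.

∂_1: C_1 → C_0 maps an edge to its endpoints' difference, ∂[p,q] = q − p. For instance
  ∂[1,3] = [3] − [1].
As a 4×6 matrix over Z this has rank 3, with invariant factors (1,1,1).

Boundary ∂_2: C_2 → C_1 sends each 2-simplex [p,q,r] to [q,r] − [p,r] + [p,q]. For instance
  ∂[1,2,3] = [2,3] − [1,3] + [1,2],
  ∂[1,2,4] = [2,4] − [1,4] + [1,2].
The 6×4 boundary matrix has rank 3 and Smith normal form diag(1,1,1).

Computing H_k = (kernel of ∂_k) / (image of ∂_{k+1}):

  H_0: rank C_0 − rank ∂_1 = 4 − 3 = 1, and the invariant factors of ∂_1 are all 1, so H_0 ≅ Z.
  H_1: rank ker ∂_1 − rank ∂_2 = (6 − 3) − 3 = 0, and the invariant factors of ∂_2 are all 1, so H_1 ≅ 0.
  H_2: rank ker ∂_2 − rank ∂_3 = (4 − 3) − 0 = 1, and there is no ∂_3, so H_2 ≅ Z.

As a check, the Euler characteristic is 4 − 6 + 4 = 2, which agrees with 1 − 0 + 1 = 2.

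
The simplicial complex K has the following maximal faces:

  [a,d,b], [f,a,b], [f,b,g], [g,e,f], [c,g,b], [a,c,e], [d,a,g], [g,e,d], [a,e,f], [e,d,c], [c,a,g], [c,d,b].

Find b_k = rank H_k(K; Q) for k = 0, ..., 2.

K has 7 vertices, 18 edges, 12 triangles.
rank ∂_0 = 0, rank ∂_1 = 6 ⇒ b_0 = 7 − 0 − 6 = 1; all invariant factors of ∂_1 are 1 so no torsion. So H_0 ≅ Z.
rank ∂_1 = 6, rank ∂_2 = 12 ⇒ b_1 = 18 − 6 − 12 = 0; ∂_2 has invariant factor(s) [2] giving torsion. So H_1 ≅ Z/2Z.
rank ∂_2 = 12, rank ∂_3 = 0 ⇒ b_2 = 12 − 12 − 0 = 0. So H_2 ≅ 0.

b_0 = 1, b_1 = 0, b_2 = 0.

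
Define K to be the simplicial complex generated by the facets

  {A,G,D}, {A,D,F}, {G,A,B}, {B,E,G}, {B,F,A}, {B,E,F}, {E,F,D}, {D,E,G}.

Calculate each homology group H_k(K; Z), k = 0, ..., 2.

Fix the vertex order A < B < D < E < F < G and write every simplex with vertices in increasing order. Then dim K = 2 and the simplices of K are:

  0-simplices (6): A, B, D, E, F, G
  1-simplices (12): AB, AD, AF, AG, BE, BF, BG, DE, DF, DG, EF, EG
  2-simplices (8): ABF, ABG, ADF, ADG, BEF, BEG, DEF, DEG

Hence C_0 ≅ Z^6, C_1 ≅ Z^12, C_2 ≅ Z^8.

Boundary ∂_1: C_1 → C_0 is given by ∂[p,q] = [q] − [p]. For instance
  ∂BF = F − B.
As a 6×12 matrix over Z this has rank 5, with invariant factors (1,1,1,1,1).

∂_2: C_2 → C_1 sends each 2-simplex [p,q,r] to [q,r] − [p,r] + [p,q]. For instance
  ∂ABF = BF − AF + AB,
  ∂BEF = EF − BF + BE.
This gives a 12×8 integer matrix of rank 7; reducing to Smith normal form yields diagonal entries (1,1,1,1,1,1,1).

From H_k ≅ ker(∂_k) / im(∂_{k+1}) we obtain:

  H_0: rank C_0 − rank ∂_1 = 6 − 5 = 1, and the invariant factors of ∂_1 are all 1, so H_0 ≅ Z.
  H_1: rank ker ∂_1 − rank ∂_2 = (12 − 5) − 7 = 0, and the invariant factors of ∂_2 are all 1, so H_1 ≅ 0.
  H_2: rank ker ∂_2 − rank ∂_3 = (8 − 7) − 0 = 1, and there is no ∂_3, so H_2 ≅ Z.

As a check, the Euler characteristic is 6 − 12 + 8 = 2, which agrees with 1 − 0 + 1 = 2.

H_0 ≅ Z,  H_1 = 0,  H_2 ≅ Z.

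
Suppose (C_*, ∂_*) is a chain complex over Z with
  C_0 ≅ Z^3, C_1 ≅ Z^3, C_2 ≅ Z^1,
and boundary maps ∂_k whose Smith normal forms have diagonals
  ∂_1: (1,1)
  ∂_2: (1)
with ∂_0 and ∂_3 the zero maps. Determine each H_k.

H_0 ≅ Z,  H_1 = 0,  H_2 = 0.

H_0: b_0 = 3 − 0 − 2 = 1; torsion from ∂_1 factors > 1: none. So H_0 ≅ Z.
H_1: b_1 = 3 − 2 − 1 = 0; torsion from ∂_2 factors > 1: none. So H_1 ≅ 0.
H_2: b_2 = 1 − 1 − 0 = 0; torsion from ∂_3 factors > 1: none. So H_2 ≅ 0.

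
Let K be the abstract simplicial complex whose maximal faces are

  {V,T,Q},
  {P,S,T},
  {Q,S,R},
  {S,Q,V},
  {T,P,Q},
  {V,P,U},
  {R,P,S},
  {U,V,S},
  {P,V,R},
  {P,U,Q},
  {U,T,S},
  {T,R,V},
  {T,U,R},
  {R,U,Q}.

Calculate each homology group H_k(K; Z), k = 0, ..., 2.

We work with the vertex ordering P < Q < R < S < T < U < V. The simplices of K, each written with vertices in increasing order, are:

  0-simplices (7): P, Q, R, S, T, U, V
  1-simplices (21): PQ, PR, PS, PT, PU, PV, QR, QS, QT, QU, QV, RS, RT, RU, RV, ST, SU, SV, TU, TV, UV
  2-simplices (14): PQT, PQU, PRS, PRV, PST, PUV, QRS, QRU, QSV, QTV, RTU, RTV, STU, SUV

Hence C_0 ≅ Z^7, C_1 ≅ Z^21, C_2 ≅ Z^14.

Boundary ∂_1: C_1 → C_0 sends each edge [p,q] (with p < q) to q − p.
The resulting 7×21 matrix has rank 6, and its Smith normal form has invariant factors (1,1,1,1,1,1).

Boundary ∂_2: C_2 → C_1 sends each 2-simplex [p,q,r] to [q,r] − [p,r] + [p,q]. For instance
  ∂PRV = RV − PV + PR,
  ∂STU = TU − SU + ST.
This gives a 21×14 integer matrix of rank 13; reducing to Smith normal form yields diagonal entries (1,1,1,1,1,1,1,1,1,1,1,1,1).

From H_k ≅ ker(∂_k) / im(∂_{k+1}) we obtain:

  H_0: rank C_0 − rank ∂_1 = 7 − 6 = 1, and the invariant factors of ∂_1 are all 1, so H_0 = Z.
  H_1: rank ker ∂_1 − rank ∂_2 = (21 − 6) − 13 = 2, and the invariant factors of ∂_2 are all 1, so H_1 = Z^2.
  H_2: rank ker ∂_2 − rank ∂_3 = (14 − 13) − 0 = 1, and there is no ∂_3, so H_2 = Z.

H_0 ≅ Z,  H_1 ≅ Z^2,  H_2 ≅ Z.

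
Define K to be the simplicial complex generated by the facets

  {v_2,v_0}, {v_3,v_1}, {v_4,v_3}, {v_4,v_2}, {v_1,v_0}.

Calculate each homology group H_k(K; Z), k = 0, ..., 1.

H_0 = Z,  H_1 = Z.

K has 5 vertices, 5 edges.
rank ∂_0 = 0, rank ∂_1 = 4 ⇒ b_0 = 5 − 0 − 4 = 1; all invariant factors of ∂_1 are 1 so no torsion. So H_0 ≅ Z.
rank ∂_1 = 4, rank ∂_2 = 0 ⇒ b_1 = 5 − 4 − 0 = 1. So H_1 ≅ Z.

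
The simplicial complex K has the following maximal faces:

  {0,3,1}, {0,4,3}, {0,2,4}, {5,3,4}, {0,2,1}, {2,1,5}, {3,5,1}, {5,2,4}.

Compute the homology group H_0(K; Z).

H_0 = Z.

Fix the vertex order 0 < 1 < 2 < 3 < 4 < 5 and write every simplex with vertices in increasing order. Then dim K = 2 and the simplices of K are:

  0-simplices (6): [0], [1], [2], [3], [4], [5]
  1-simplices (12): [0,1], [0,2], [0,3], [0,4], [1,2], [1,3], [1,5], [2,4], [2,5], [3,4], [3,5], [4,5]
  2-simplices (8): [0,1,2], [0,1,3], [0,2,4], [0,3,4], [1,2,5], [1,3,5], [2,4,5], [3,4,5]

so the chain groups are C_0 ≅ Z^6, C_1 ≅ Z^12, C_2 ≅ Z^8.

Boundary ∂_1: C_1 → C_0 sends each edge [p,q] (with p < q) to q − p. For instance
  ∂[0,3] = [3] − [0].
The resulting 6×12 matrix has rank 5, and its Smith normal form has invariant factors (1,1,1,1,1).

∂_2: C_2 → C_1 sends each 2-simplex [p,q,r] to [q,r] − [p,r] + [p,q]. For instance
  ∂[3,4,5] = [4,5] − [3,5] + [3,4],
  ∂[2,4,5] = [4,5] − [2,5] + [2,4].
This gives a 12×8 integer matrix of rank 7; reducing to Smith normal form yields diagonal entries (1,1,1,1,1,1,1).

Reading off H_k = ker ∂_k / im ∂_{k+1}:

  H_0: rank C_0 − rank ∂_1 = 6 − 5 = 1, and the invariant factors of ∂_1 are all 1, so H_0 ≅ Z.

(K is a triangulation of the 2-sphere S^2.)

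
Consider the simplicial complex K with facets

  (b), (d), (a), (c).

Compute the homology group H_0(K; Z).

K has 4 vertices.
rank ∂_0 = 0, rank ∂_1 = 0 ⇒ b_0 = 4 − 0 − 0 = 4. So H_0 = Z^4.

H_0 ≅ Z^4.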